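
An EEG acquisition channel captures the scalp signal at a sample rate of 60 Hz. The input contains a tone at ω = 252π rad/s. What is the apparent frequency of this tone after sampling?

6 Hz

ω = 252π rad/s → f = ω/(2π) = 126 Hz.
126 Hz mod fs = 6 Hz.
6 Hz ≤ fs/2 = 30 Hz, appears at 6 Hz.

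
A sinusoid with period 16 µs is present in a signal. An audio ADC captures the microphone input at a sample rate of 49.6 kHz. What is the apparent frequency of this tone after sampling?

T = 16 µs → f = 1/T = 62.5 kHz.
62.5 kHz mod fs = 12.9 kHz.
12.9 kHz ≤ fs/2 = 24.8 kHz, appears at 12.9 kHz.

12.9 kHz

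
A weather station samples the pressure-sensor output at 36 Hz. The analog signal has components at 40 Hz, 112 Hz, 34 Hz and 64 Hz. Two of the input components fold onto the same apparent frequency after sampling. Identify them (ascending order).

fs/2 = 18 Hz.
40 Hz mod fs = 4 Hz.
4 Hz ≤ fs/2 = 18 Hz, appears at 4 Hz.
112 Hz mod fs = 4 Hz.
4 Hz ≤ fs/2 = 18 Hz, appears at 4 Hz.
34 Hz > fs/2 = 18 Hz, folds to fs − 34 Hz = 2 Hz.
64 Hz mod fs = 28 Hz.
28 Hz > fs/2 = 18 Hz, folds to fs − 28 Hz = 8 Hz.
40 Hz and 112 Hz both map to 4 Hz.

40 Hz, 112 Hz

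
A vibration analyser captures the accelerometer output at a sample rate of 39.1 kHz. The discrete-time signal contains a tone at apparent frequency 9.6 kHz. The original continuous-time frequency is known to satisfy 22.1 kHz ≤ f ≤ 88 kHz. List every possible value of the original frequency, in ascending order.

29.5 kHz, 48.7 kHz, 68.6 kHz, 87.8 kHz

Frequencies that alias to 9.6 kHz are k·fs ± 9.6 kHz for integer k ≥ 0.
k=0: 9.6 kHz.
k=1: 29.5 kHz, 48.7 kHz.
k=2: 68.6 kHz, 87.8 kHz.
k=3: 107.7 kHz, 126.9 kHz.
Within [22.1 kHz, 88 kHz]: 29.5 kHz, 48.7 kHz, 68.6 kHz, 87.8 kHz.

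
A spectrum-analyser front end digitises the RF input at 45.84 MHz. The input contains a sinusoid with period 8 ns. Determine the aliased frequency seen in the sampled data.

T = 8 ns → f = 1/T = 125 MHz.
125 MHz mod fs = 33.32 MHz.
33.32 MHz > fs/2 = 22.92 MHz, folds to fs − 33.32 MHz = 12.52 MHz.

12.52 MHz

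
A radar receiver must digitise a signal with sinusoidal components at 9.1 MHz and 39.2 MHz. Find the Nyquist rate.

78.4 MHz

Highest-frequency component: 39.2 MHz.
Nyquist rate = 2 × 39.2 MHz = 78.4 MHz.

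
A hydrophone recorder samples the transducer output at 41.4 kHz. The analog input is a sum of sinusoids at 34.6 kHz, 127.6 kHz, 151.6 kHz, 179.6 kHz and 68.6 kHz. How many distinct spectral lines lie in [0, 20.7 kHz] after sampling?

fs/2 = 20.7 kHz.
34.6 kHz > fs/2 = 20.7 kHz, folds to fs − 34.6 kHz = 6.8 kHz.
127.6 kHz mod fs = 3.4 kHz.
3.4 kHz ≤ fs/2 = 20.7 kHz, appears at 3.4 kHz.
151.6 kHz mod fs = 27.4 kHz.
27.4 kHz > fs/2 = 20.7 kHz, folds to fs − 27.4 kHz = 14 kHz.
179.6 kHz mod fs = 14 kHz.
14 kHz ≤ fs/2 = 20.7 kHz, appears at 14 kHz.
68.6 kHz mod fs = 27.2 kHz.
27.2 kHz > fs/2 = 20.7 kHz, folds to fs − 27.2 kHz = 14.2 kHz.
Distinct values: {3.4 kHz, 6.8 kHz, 14 kHz, 14.2 kHz} → 4.

4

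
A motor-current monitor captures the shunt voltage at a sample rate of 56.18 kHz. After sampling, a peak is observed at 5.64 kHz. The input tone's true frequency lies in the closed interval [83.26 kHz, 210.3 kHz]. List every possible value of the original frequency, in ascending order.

106.72 kHz, 118 kHz, 162.9 kHz, 174.18 kHz

Frequencies that alias to 5.64 kHz are k·fs ± 5.64 kHz for integer k ≥ 0.
k=0: 5.64 kHz.
k=1: 50.54 kHz, 61.82 kHz.
k=2: 106.72 kHz, 118 kHz.
k=3: 162.9 kHz, 174.18 kHz.
k=4: 219.08 kHz, 230.36 kHz.
Within [83.26 kHz, 210.3 kHz]: 106.72 kHz, 118 kHz, 162.9 kHz, 174.18 kHz.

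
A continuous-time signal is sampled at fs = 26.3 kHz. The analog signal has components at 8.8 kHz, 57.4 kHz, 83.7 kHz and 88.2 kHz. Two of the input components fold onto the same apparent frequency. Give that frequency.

4.8 kHz

fs/2 = 13.15 kHz.
8.8 kHz ≤ fs/2 = 13.15 kHz, passes unchanged.
57.4 kHz mod fs = 4.8 kHz.
4.8 kHz ≤ fs/2 = 13.15 kHz, appears at 4.8 kHz.
83.7 kHz mod fs = 4.8 kHz.
4.8 kHz ≤ fs/2 = 13.15 kHz, appears at 4.8 kHz.
88.2 kHz mod fs = 9.3 kHz.
9.3 kHz ≤ fs/2 = 13.15 kHz, appears at 9.3 kHz.
57.4 kHz and 83.7 kHz both map to 4.8 kHz.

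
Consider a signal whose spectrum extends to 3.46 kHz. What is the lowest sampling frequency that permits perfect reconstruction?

Nyquist rate = 2 × 3.46 kHz = 6.92 kHz.

6.92 kHz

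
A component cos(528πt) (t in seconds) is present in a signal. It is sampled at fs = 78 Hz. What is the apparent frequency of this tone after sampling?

30 Hz

ω = 528π rad/s → f = ω/(2π) = 264 Hz.
264 Hz mod fs = 30 Hz.
30 Hz ≤ fs/2 = 39 Hz, appears at 30 Hz.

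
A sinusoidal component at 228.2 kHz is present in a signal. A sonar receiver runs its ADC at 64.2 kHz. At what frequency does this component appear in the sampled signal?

228.2 kHz mod fs = 35.6 kHz.
35.6 kHz > fs/2 = 32.1 kHz, folds to fs − 35.6 kHz = 28.6 kHz.

28.6 kHz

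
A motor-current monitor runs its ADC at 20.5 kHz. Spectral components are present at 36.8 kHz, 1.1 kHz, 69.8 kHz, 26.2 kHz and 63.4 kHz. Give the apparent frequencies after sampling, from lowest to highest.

fs/2 = 10.25 kHz.
36.8 kHz mod fs = 16.3 kHz.
16.3 kHz > fs/2 = 10.25 kHz, folds to fs − 16.3 kHz = 4.2 kHz.
1.1 kHz ≤ fs/2 = 10.25 kHz, passes unchanged.
69.8 kHz mod fs = 8.3 kHz.
8.3 kHz ≤ fs/2 = 10.25 kHz, appears at 8.3 kHz.
26.2 kHz mod fs = 5.7 kHz.
5.7 kHz ≤ fs/2 = 10.25 kHz, appears at 5.7 kHz.
63.4 kHz mod fs = 1.9 kHz.
1.9 kHz ≤ fs/2 = 10.25 kHz, appears at 1.9 kHz.
Distinct values: {1.1 kHz, 1.9 kHz, 4.2 kHz, 5.7 kHz, 8.3 kHz}.

1.1 kHz, 1.9 kHz, 4.2 kHz, 5.7 kHz, 8.3 kHz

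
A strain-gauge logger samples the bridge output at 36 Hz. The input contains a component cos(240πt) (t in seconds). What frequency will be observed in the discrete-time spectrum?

12 Hz

ω = 240π rad/s → f = ω/(2π) = 120 Hz.
120 Hz mod fs = 12 Hz.
12 Hz ≤ fs/2 = 18 Hz, appears at 12 Hz.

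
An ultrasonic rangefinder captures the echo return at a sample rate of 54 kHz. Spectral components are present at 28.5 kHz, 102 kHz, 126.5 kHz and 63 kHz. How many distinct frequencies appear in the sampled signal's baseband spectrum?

fs/2 = 27 kHz.
28.5 kHz > fs/2 = 27 kHz, folds to fs − 28.5 kHz = 25.5 kHz.
102 kHz mod fs = 48 kHz.
48 kHz > fs/2 = 27 kHz, folds to fs − 48 kHz = 6 kHz.
126.5 kHz mod fs = 18.5 kHz.
18.5 kHz ≤ fs/2 = 27 kHz, appears at 18.5 kHz.
63 kHz mod fs = 9 kHz.
9 kHz ≤ fs/2 = 27 kHz, appears at 9 kHz.
Distinct values: {6 kHz, 9 kHz, 18.5 kHz, 25.5 kHz} → 4.

4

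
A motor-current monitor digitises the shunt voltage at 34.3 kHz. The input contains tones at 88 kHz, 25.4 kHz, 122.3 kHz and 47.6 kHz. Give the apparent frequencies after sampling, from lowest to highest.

8.9 kHz, 13.3 kHz, 14.9 kHz

fs/2 = 17.15 kHz.
88 kHz mod fs = 19.4 kHz.
19.4 kHz > fs/2 = 17.15 kHz, folds to fs − 19.4 kHz = 14.9 kHz.
25.4 kHz > fs/2 = 17.15 kHz, folds to fs − 25.4 kHz = 8.9 kHz.
122.3 kHz mod fs = 19.4 kHz.
19.4 kHz > fs/2 = 17.15 kHz, folds to fs − 19.4 kHz = 14.9 kHz.
47.6 kHz mod fs = 13.3 kHz.
13.3 kHz ≤ fs/2 = 17.15 kHz, appears at 13.3 kHz.
Distinct values: {8.9 kHz, 13.3 kHz, 14.9 kHz}.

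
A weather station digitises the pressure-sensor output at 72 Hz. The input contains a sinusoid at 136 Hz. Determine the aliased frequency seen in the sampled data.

136 Hz mod fs = 64 Hz.
64 Hz > fs/2 = 36 Hz, folds to fs − 64 Hz = 8 Hz.

8 Hz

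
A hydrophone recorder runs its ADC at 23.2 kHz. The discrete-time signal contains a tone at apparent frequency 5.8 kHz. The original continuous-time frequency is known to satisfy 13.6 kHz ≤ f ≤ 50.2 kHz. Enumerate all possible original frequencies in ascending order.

Frequencies that alias to 5.8 kHz are k·fs ± 5.8 kHz for integer k ≥ 0.
k=0: 5.8 kHz.
k=1: 17.4 kHz, 29 kHz.
k=2: 40.6 kHz, 52.2 kHz.
k=3: 63.8 kHz, 75.4 kHz.
Within [13.6 kHz, 50.2 kHz]: 17.4 kHz, 29 kHz, 40.6 kHz.

17.4 kHz, 29 kHz, 40.6 kHz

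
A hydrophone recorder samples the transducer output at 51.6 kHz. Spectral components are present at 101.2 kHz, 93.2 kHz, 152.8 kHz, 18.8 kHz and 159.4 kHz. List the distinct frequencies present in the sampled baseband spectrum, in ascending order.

2 kHz, 4.6 kHz, 10 kHz, 18.8 kHz

fs/2 = 25.8 kHz.
101.2 kHz mod fs = 49.6 kHz.
49.6 kHz > fs/2 = 25.8 kHz, folds to fs − 49.6 kHz = 2 kHz.
93.2 kHz mod fs = 41.6 kHz.
41.6 kHz > fs/2 = 25.8 kHz, folds to fs − 41.6 kHz = 10 kHz.
152.8 kHz mod fs = 49.6 kHz.
49.6 kHz > fs/2 = 25.8 kHz, folds to fs − 49.6 kHz = 2 kHz.
18.8 kHz ≤ fs/2 = 25.8 kHz, passes unchanged.
159.4 kHz mod fs = 4.6 kHz.
4.6 kHz ≤ fs/2 = 25.8 kHz, appears at 4.6 kHz.
Distinct values: {2 kHz, 4.6 kHz, 10 kHz, 18.8 kHz}.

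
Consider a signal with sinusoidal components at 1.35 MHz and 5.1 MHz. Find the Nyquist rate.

10.2 MHz

Highest-frequency component: 5.1 MHz.
Nyquist rate = 2 × 5.1 MHz = 10.2 MHz.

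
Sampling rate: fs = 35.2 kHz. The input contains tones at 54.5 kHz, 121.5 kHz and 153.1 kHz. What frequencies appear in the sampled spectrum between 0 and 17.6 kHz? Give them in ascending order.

fs/2 = 17.6 kHz.
54.5 kHz mod fs = 19.3 kHz.
19.3 kHz > fs/2 = 17.6 kHz, folds to fs − 19.3 kHz = 15.9 kHz.
121.5 kHz mod fs = 15.9 kHz.
15.9 kHz ≤ fs/2 = 17.6 kHz, appears at 15.9 kHz.
153.1 kHz mod fs = 12.3 kHz.
12.3 kHz ≤ fs/2 = 17.6 kHz, appears at 12.3 kHz.
Distinct values: {12.3 kHz, 15.9 kHz}.

12.3 kHz, 15.9 kHz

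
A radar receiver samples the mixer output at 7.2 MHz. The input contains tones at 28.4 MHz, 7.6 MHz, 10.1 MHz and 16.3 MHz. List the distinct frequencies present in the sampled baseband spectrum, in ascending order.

fs/2 = 3.6 MHz.
28.4 MHz mod fs = 6.8 MHz.
6.8 MHz > fs/2 = 3.6 MHz, folds to fs − 6.8 MHz = 0.4 MHz.
7.6 MHz mod fs = 0.4 MHz.
0.4 MHz ≤ fs/2 = 3.6 MHz, appears at 0.4 MHz.
10.1 MHz mod fs = 2.9 MHz.
2.9 MHz ≤ fs/2 = 3.6 MHz, appears at 2.9 MHz.
16.3 MHz mod fs = 1.9 MHz.
1.9 MHz ≤ fs/2 = 3.6 MHz, appears at 1.9 MHz.
Distinct values: {0.4 MHz, 1.9 MHz, 2.9 MHz}.

0.4 MHz, 1.9 MHz, 2.9 MHz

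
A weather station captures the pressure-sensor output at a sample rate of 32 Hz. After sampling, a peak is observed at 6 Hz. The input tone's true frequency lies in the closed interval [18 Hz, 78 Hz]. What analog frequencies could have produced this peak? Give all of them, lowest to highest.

Frequencies that alias to 6 Hz are k·fs ± 6 Hz for integer k ≥ 0.
k=0: 6 Hz.
k=1: 26 Hz, 38 Hz.
k=2: 58 Hz, 70 Hz.
k=3: 90 Hz, 102 Hz.
Within [18 Hz, 78 Hz]: 26 Hz, 38 Hz, 58 Hz, 70 Hz.

26 Hz, 38 Hz, 58 Hz, 70 Hz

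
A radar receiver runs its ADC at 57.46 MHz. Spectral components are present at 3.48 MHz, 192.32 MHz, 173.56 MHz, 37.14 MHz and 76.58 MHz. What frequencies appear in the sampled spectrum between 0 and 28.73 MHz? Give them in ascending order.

fs/2 = 28.73 MHz.
3.48 MHz ≤ fs/2 = 28.73 MHz, passes unchanged.
192.32 MHz mod fs = 19.94 MHz.
19.94 MHz ≤ fs/2 = 28.73 MHz, appears at 19.94 MHz.
173.56 MHz mod fs = 1.18 MHz.
1.18 MHz ≤ fs/2 = 28.73 MHz, appears at 1.18 MHz.
37.14 MHz > fs/2 = 28.73 MHz, folds to fs − 37.14 MHz = 20.32 MHz.
76.58 MHz mod fs = 19.12 MHz.
19.12 MHz ≤ fs/2 = 28.73 MHz, appears at 19.12 MHz.
Distinct values: {1.18 MHz, 3.48 MHz, 19.12 MHz, 19.94 MHz, 20.32 MHz}.

1.18 MHz, 3.48 MHz, 19.12 MHz, 19.94 MHz, 20.32 MHz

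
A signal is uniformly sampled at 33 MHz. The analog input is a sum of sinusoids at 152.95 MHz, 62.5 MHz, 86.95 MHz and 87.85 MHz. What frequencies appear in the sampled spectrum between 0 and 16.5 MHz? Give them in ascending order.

fs/2 = 16.5 MHz.
152.95 MHz mod fs = 20.95 MHz.
20.95 MHz > fs/2 = 16.5 MHz, folds to fs − 20.95 MHz = 12.05 MHz.
62.5 MHz mod fs = 29.5 MHz.
29.5 MHz > fs/2 = 16.5 MHz, folds to fs − 29.5 MHz = 3.5 MHz.
86.95 MHz mod fs = 20.95 MHz.
20.95 MHz > fs/2 = 16.5 MHz, folds to fs − 20.95 MHz = 12.05 MHz.
87.85 MHz mod fs = 21.85 MHz.
21.85 MHz > fs/2 = 16.5 MHz, folds to fs − 21.85 MHz = 11.15 MHz.
Distinct values: {3.5 MHz, 11.15 MHz, 12.05 MHz}.

3.5 MHz, 11.15 MHz, 12.05 MHz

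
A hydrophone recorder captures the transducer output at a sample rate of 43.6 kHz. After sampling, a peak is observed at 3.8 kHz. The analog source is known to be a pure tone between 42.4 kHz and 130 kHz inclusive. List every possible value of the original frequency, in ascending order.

47.4 kHz, 83.4 kHz, 91 kHz, 127 kHz

Frequencies that alias to 3.8 kHz are k·fs ± 3.8 kHz for integer k ≥ 0.
k=0: 3.8 kHz.
k=1: 39.8 kHz, 47.4 kHz.
k=2: 83.4 kHz, 91 kHz.
k=3: 127 kHz, 134.6 kHz.
k=4: 170.6 kHz, 178.2 kHz.
Within [42.4 kHz, 130 kHz]: 47.4 kHz, 83.4 kHz, 91 kHz, 127 kHz.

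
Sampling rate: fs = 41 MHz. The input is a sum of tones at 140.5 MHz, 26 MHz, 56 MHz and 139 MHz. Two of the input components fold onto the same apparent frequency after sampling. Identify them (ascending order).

26 MHz, 56 MHz

fs/2 = 20.5 MHz.
140.5 MHz mod fs = 17.5 MHz.
17.5 MHz ≤ fs/2 = 20.5 MHz, appears at 17.5 MHz.
26 MHz > fs/2 = 20.5 MHz, folds to fs − 26 MHz = 15 MHz.
56 MHz mod fs = 15 MHz.
15 MHz ≤ fs/2 = 20.5 MHz, appears at 15 MHz.
139 MHz mod fs = 16 MHz.
16 MHz ≤ fs/2 = 20.5 MHz, appears at 16 MHz.
26 MHz and 56 MHz both map to 15 MHz.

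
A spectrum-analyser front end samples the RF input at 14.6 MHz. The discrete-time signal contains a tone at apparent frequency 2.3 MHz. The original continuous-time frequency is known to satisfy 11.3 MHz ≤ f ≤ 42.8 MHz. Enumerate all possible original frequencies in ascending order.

Frequencies that alias to 2.3 MHz are k·fs ± 2.3 MHz for integer k ≥ 0.
k=0: 2.3 MHz.
k=1: 12.3 MHz, 16.9 MHz.
k=2: 26.9 MHz, 31.5 MHz.
k=3: 41.5 MHz, 46.1 MHz.
k=4: 56.1 MHz, 60.7 MHz.
Within [11.3 MHz, 42.8 MHz]: 12.3 MHz, 16.9 MHz, 26.9 MHz, 31.5 MHz, 41.5 MHz.

12.3 MHz, 16.9 MHz, 26.9 MHz, 31.5 MHz, 41.5 MHz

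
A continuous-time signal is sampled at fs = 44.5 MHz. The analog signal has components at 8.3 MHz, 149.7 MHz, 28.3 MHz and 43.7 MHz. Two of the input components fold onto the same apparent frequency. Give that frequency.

fs/2 = 22.25 MHz.
8.3 MHz ≤ fs/2 = 22.25 MHz, passes unchanged.
149.7 MHz mod fs = 16.2 MHz.
16.2 MHz ≤ fs/2 = 22.25 MHz, appears at 16.2 MHz.
28.3 MHz > fs/2 = 22.25 MHz, folds to fs − 28.3 MHz = 16.2 MHz.
43.7 MHz > fs/2 = 22.25 MHz, folds to fs − 43.7 MHz = 0.8 MHz.
28.3 MHz and 149.7 MHz both map to 16.2 MHz.

16.2 MHz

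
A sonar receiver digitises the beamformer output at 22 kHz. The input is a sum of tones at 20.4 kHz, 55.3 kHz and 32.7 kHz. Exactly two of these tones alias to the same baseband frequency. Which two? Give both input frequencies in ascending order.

32.7 kHz, 55.3 kHz

fs/2 = 11 kHz.
20.4 kHz > fs/2 = 11 kHz, folds to fs − 20.4 kHz = 1.6 kHz.
55.3 kHz mod fs = 11.3 kHz.
11.3 kHz > fs/2 = 11 kHz, folds to fs − 11.3 kHz = 10.7 kHz.
32.7 kHz mod fs = 10.7 kHz.
10.7 kHz ≤ fs/2 = 11 kHz, appears at 10.7 kHz.
32.7 kHz and 55.3 kHz both map to 10.7 kHz.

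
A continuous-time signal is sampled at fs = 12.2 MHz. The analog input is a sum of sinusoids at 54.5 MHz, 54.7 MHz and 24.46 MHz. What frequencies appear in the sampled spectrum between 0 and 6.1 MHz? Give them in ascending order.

0.06 MHz, 5.7 MHz, 5.9 MHz

fs/2 = 6.1 MHz.
54.5 MHz mod fs = 5.7 MHz.
5.7 MHz ≤ fs/2 = 6.1 MHz, appears at 5.7 MHz.
54.7 MHz mod fs = 5.9 MHz.
5.9 MHz ≤ fs/2 = 6.1 MHz, appears at 5.9 MHz.
24.46 MHz mod fs = 0.06 MHz.
0.06 MHz ≤ fs/2 = 6.1 MHz, appears at 0.06 MHz.
Distinct values: {0.06 MHz, 5.7 MHz, 5.9 MHz}.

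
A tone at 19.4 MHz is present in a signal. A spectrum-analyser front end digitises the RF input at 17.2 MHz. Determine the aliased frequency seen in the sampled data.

2.2 MHz

19.4 MHz mod fs = 2.2 MHz.
2.2 MHz ≤ fs/2 = 8.6 MHz, appears at 2.2 MHz.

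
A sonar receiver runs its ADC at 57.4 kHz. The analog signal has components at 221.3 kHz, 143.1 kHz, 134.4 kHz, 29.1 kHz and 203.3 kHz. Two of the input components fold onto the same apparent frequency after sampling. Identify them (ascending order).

fs/2 = 28.7 kHz.
221.3 kHz mod fs = 49.1 kHz.
49.1 kHz > fs/2 = 28.7 kHz, folds to fs − 49.1 kHz = 8.3 kHz.
143.1 kHz mod fs = 28.3 kHz.
28.3 kHz ≤ fs/2 = 28.7 kHz, appears at 28.3 kHz.
134.4 kHz mod fs = 19.6 kHz.
19.6 kHz ≤ fs/2 = 28.7 kHz, appears at 19.6 kHz.
29.1 kHz > fs/2 = 28.7 kHz, folds to fs − 29.1 kHz = 28.3 kHz.
203.3 kHz mod fs = 31.1 kHz.
31.1 kHz > fs/2 = 28.7 kHz, folds to fs − 31.1 kHz = 26.3 kHz.
29.1 kHz and 143.1 kHz both map to 28.3 kHz.

29.1 kHz, 143.1 kHz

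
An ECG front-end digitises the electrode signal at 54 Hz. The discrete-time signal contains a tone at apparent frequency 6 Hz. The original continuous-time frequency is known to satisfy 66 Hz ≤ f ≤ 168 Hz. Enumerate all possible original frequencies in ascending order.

Frequencies that alias to 6 Hz are k·fs ± 6 Hz for integer k ≥ 0.
k=0: 6 Hz.
k=1: 48 Hz, 60 Hz.
k=2: 102 Hz, 114 Hz.
k=3: 156 Hz, 168 Hz.
k=4: 210 Hz, 222 Hz.
Within [66 Hz, 168 Hz]: 102 Hz, 114 Hz, 156 Hz, 168 Hz.

102 Hz, 114 Hz, 156 Hz, 168 Hz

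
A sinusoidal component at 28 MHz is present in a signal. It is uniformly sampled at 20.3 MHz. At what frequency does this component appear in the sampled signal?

7.7 MHz

28 MHz mod fs = 7.7 MHz.
7.7 MHz ≤ fs/2 = 10.15 MHz, appears at 7.7 MHz.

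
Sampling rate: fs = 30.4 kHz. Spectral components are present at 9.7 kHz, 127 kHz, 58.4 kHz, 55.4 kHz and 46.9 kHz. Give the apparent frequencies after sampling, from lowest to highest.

2.4 kHz, 5.4 kHz, 9.7 kHz, 13.9 kHz

fs/2 = 15.2 kHz.
9.7 kHz ≤ fs/2 = 15.2 kHz, passes unchanged.
127 kHz mod fs = 5.4 kHz.
5.4 kHz ≤ fs/2 = 15.2 kHz, appears at 5.4 kHz.
58.4 kHz mod fs = 28 kHz.
28 kHz > fs/2 = 15.2 kHz, folds to fs − 28 kHz = 2.4 kHz.
55.4 kHz mod fs = 25 kHz.
25 kHz > fs/2 = 15.2 kHz, folds to fs − 25 kHz = 5.4 kHz.
46.9 kHz mod fs = 16.5 kHz.
16.5 kHz > fs/2 = 15.2 kHz, folds to fs − 16.5 kHz = 13.9 kHz.
Distinct values: {2.4 kHz, 5.4 kHz, 9.7 kHz, 13.9 kHz}.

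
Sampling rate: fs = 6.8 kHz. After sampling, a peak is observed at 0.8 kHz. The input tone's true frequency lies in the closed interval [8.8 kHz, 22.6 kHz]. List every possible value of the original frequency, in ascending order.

12.8 kHz, 14.4 kHz, 19.6 kHz, 21.2 kHz

Frequencies that alias to 0.8 kHz are k·fs ± 0.8 kHz for integer k ≥ 0.
k=0: 0.8 kHz.
k=1: 6 kHz, 7.6 kHz.
k=2: 12.8 kHz, 14.4 kHz.
k=3: 19.6 kHz, 21.2 kHz.
k=4: 26.4 kHz, 28 kHz.
Within [8.8 kHz, 22.6 kHz]: 12.8 kHz, 14.4 kHz, 19.6 kHz, 21.2 kHz.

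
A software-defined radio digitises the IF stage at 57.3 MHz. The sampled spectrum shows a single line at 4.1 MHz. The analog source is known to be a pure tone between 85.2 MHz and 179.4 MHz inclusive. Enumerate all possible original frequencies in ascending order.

110.5 MHz, 118.7 MHz, 167.8 MHz, 176 MHz

Frequencies that alias to 4.1 MHz are k·fs ± 4.1 MHz for integer k ≥ 0.
k=0: 4.1 MHz.
k=1: 53.2 MHz, 61.4 MHz.
k=2: 110.5 MHz, 118.7 MHz.
k=3: 167.8 MHz, 176 MHz.
k=4: 225.1 MHz, 233.3 MHz.
Within [85.2 MHz, 179.4 MHz]: 110.5 MHz, 118.7 MHz, 167.8 MHz, 176 MHz.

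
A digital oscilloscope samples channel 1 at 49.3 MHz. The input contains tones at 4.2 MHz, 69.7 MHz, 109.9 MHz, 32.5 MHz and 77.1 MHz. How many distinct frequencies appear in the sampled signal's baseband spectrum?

fs/2 = 24.65 MHz.
4.2 MHz ≤ fs/2 = 24.65 MHz, passes unchanged.
69.7 MHz mod fs = 20.4 MHz.
20.4 MHz ≤ fs/2 = 24.65 MHz, appears at 20.4 MHz.
109.9 MHz mod fs = 11.3 MHz.
11.3 MHz ≤ fs/2 = 24.65 MHz, appears at 11.3 MHz.
32.5 MHz > fs/2 = 24.65 MHz, folds to fs − 32.5 MHz = 16.8 MHz.
77.1 MHz mod fs = 27.8 MHz.
27.8 MHz > fs/2 = 24.65 MHz, folds to fs − 27.8 MHz = 21.5 MHz.
Distinct values: {4.2 MHz, 11.3 MHz, 16.8 MHz, 20.4 MHz, 21.5 MHz} → 5.

5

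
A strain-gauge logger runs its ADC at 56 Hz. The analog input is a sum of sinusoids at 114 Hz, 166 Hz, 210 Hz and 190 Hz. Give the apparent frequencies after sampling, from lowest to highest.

2 Hz, 14 Hz, 22 Hz

fs/2 = 28 Hz.
114 Hz mod fs = 2 Hz.
2 Hz ≤ fs/2 = 28 Hz, appears at 2 Hz.
166 Hz mod fs = 54 Hz.
54 Hz > fs/2 = 28 Hz, folds to fs − 54 Hz = 2 Hz.
210 Hz mod fs = 42 Hz.
42 Hz > fs/2 = 28 Hz, folds to fs − 42 Hz = 14 Hz.
190 Hz mod fs = 22 Hz.
22 Hz ≤ fs/2 = 28 Hz, appears at 22 Hz.
Distinct values: {2 Hz, 14 Hz, 22 Hz}.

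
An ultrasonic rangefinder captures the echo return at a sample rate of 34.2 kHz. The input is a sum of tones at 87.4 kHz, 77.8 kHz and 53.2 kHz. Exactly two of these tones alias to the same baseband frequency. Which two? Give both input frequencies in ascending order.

fs/2 = 17.1 kHz.
87.4 kHz mod fs = 19 kHz.
19 kHz > fs/2 = 17.1 kHz, folds to fs − 19 kHz = 15.2 kHz.
77.8 kHz mod fs = 9.4 kHz.
9.4 kHz ≤ fs/2 = 17.1 kHz, appears at 9.4 kHz.
53.2 kHz mod fs = 19 kHz.
19 kHz > fs/2 = 17.1 kHz, folds to fs − 19 kHz = 15.2 kHz.
53.2 kHz and 87.4 kHz both map to 15.2 kHz.

53.2 kHz, 87.4 kHz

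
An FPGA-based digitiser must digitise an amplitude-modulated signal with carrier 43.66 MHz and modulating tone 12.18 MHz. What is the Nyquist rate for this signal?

111.68 MHz

AM sidebands sit at fc ± fm = 31.48 MHz and 55.84 MHz.
Highest-frequency component: 55.84 MHz.
Nyquist rate = 2 × 55.84 MHz = 111.68 MHz.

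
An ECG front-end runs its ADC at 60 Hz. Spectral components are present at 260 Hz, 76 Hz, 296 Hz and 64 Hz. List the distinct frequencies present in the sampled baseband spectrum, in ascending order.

4 Hz, 16 Hz, 20 Hz

fs/2 = 30 Hz.
260 Hz mod fs = 20 Hz.
20 Hz ≤ fs/2 = 30 Hz, appears at 20 Hz.
76 Hz mod fs = 16 Hz.
16 Hz ≤ fs/2 = 30 Hz, appears at 16 Hz.
296 Hz mod fs = 56 Hz.
56 Hz > fs/2 = 30 Hz, folds to fs − 56 Hz = 4 Hz.
64 Hz mod fs = 4 Hz.
4 Hz ≤ fs/2 = 30 Hz, appears at 4 Hz.
Distinct values: {4 Hz, 16 Hz, 20 Hz}.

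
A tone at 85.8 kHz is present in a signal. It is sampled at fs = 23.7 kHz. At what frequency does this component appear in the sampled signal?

85.8 kHz mod fs = 14.7 kHz.
14.7 kHz > fs/2 = 11.85 kHz, folds to fs − 14.7 kHz = 9 kHz.

9 kHz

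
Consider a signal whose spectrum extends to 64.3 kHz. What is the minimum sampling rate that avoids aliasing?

Nyquist rate = 2 × 64.3 kHz = 128.6 kHz.

128.6 kHz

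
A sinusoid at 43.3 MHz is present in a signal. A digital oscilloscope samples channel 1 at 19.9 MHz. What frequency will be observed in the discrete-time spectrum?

3.5 MHz

43.3 MHz mod fs = 3.5 MHz.
3.5 MHz ≤ fs/2 = 9.95 MHz, appears at 3.5 MHz.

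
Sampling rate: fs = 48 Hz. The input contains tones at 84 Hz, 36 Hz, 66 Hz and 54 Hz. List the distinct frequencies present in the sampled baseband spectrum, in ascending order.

fs/2 = 24 Hz.
84 Hz mod fs = 36 Hz.
36 Hz > fs/2 = 24 Hz, folds to fs − 36 Hz = 12 Hz.
36 Hz > fs/2 = 24 Hz, folds to fs − 36 Hz = 12 Hz.
66 Hz mod fs = 18 Hz.
18 Hz ≤ fs/2 = 24 Hz, appears at 18 Hz.
54 Hz mod fs = 6 Hz.
6 Hz ≤ fs/2 = 24 Hz, appears at 6 Hz.
Distinct values: {6 Hz, 12 Hz, 18 Hz}.

6 Hz, 12 Hz, 18 Hz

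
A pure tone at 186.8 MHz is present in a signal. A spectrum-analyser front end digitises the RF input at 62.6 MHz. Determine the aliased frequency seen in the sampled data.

1 MHz

186.8 MHz mod fs = 61.6 MHz.
61.6 MHz > fs/2 = 31.3 MHz, folds to fs − 61.6 MHz = 1 MHz.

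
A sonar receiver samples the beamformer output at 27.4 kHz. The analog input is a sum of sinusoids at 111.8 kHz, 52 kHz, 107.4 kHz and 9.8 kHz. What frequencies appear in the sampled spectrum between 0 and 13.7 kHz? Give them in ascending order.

2.2 kHz, 2.8 kHz, 9.8 kHz

fs/2 = 13.7 kHz.
111.8 kHz mod fs = 2.2 kHz.
2.2 kHz ≤ fs/2 = 13.7 kHz, appears at 2.2 kHz.
52 kHz mod fs = 24.6 kHz.
24.6 kHz > fs/2 = 13.7 kHz, folds to fs − 24.6 kHz = 2.8 kHz.
107.4 kHz mod fs = 25.2 kHz.
25.2 kHz > fs/2 = 13.7 kHz, folds to fs − 25.2 kHz = 2.2 kHz.
9.8 kHz ≤ fs/2 = 13.7 kHz, passes unchanged.
Distinct values: {2.2 kHz, 2.8 kHz, 9.8 kHz}.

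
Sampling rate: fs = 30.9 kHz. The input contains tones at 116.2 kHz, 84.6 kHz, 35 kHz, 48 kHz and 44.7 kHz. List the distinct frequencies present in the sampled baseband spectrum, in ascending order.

4.1 kHz, 7.4 kHz, 8.1 kHz, 13.8 kHz

fs/2 = 15.45 kHz.
116.2 kHz mod fs = 23.5 kHz.
23.5 kHz > fs/2 = 15.45 kHz, folds to fs − 23.5 kHz = 7.4 kHz.
84.6 kHz mod fs = 22.8 kHz.
22.8 kHz > fs/2 = 15.45 kHz, folds to fs − 22.8 kHz = 8.1 kHz.
35 kHz mod fs = 4.1 kHz.
4.1 kHz ≤ fs/2 = 15.45 kHz, appears at 4.1 kHz.
48 kHz mod fs = 17.1 kHz.
17.1 kHz > fs/2 = 15.45 kHz, folds to fs − 17.1 kHz = 13.8 kHz.
44.7 kHz mod fs = 13.8 kHz.
13.8 kHz ≤ fs/2 = 15.45 kHz, appears at 13.8 kHz.
Distinct values: {4.1 kHz, 7.4 kHz, 8.1 kHz, 13.8 kHz}.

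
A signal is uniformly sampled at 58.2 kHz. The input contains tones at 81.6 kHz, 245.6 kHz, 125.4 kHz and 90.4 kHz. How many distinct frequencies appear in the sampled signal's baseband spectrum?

fs/2 = 29.1 kHz.
81.6 kHz mod fs = 23.4 kHz.
23.4 kHz ≤ fs/2 = 29.1 kHz, appears at 23.4 kHz.
245.6 kHz mod fs = 12.8 kHz.
12.8 kHz ≤ fs/2 = 29.1 kHz, appears at 12.8 kHz.
125.4 kHz mod fs = 9 kHz.
9 kHz ≤ fs/2 = 29.1 kHz, appears at 9 kHz.
90.4 kHz mod fs = 32.2 kHz.
32.2 kHz > fs/2 = 29.1 kHz, folds to fs − 32.2 kHz = 26 kHz.
Distinct values: {9 kHz, 12.8 kHz, 23.4 kHz, 26 kHz} → 4.

4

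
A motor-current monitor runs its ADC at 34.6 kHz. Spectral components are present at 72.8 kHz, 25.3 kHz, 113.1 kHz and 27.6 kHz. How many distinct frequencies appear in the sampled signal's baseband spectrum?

fs/2 = 17.3 kHz.
72.8 kHz mod fs = 3.6 kHz.
3.6 kHz ≤ fs/2 = 17.3 kHz, appears at 3.6 kHz.
25.3 kHz > fs/2 = 17.3 kHz, folds to fs − 25.3 kHz = 9.3 kHz.
113.1 kHz mod fs = 9.3 kHz.
9.3 kHz ≤ fs/2 = 17.3 kHz, appears at 9.3 kHz.
27.6 kHz > fs/2 = 17.3 kHz, folds to fs − 27.6 kHz = 7 kHz.
Distinct values: {3.6 kHz, 7 kHz, 9.3 kHz} → 3.

3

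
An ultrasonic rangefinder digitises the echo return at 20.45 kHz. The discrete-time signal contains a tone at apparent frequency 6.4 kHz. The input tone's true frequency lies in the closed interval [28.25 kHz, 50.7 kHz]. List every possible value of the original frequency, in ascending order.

Frequencies that alias to 6.4 kHz are k·fs ± 6.4 kHz for integer k ≥ 0.
k=0: 6.4 kHz.
k=1: 14.05 kHz, 26.85 kHz.
k=2: 34.5 kHz, 47.3 kHz.
k=3: 54.95 kHz, 67.75 kHz.
Within [28.25 kHz, 50.7 kHz]: 34.5 kHz, 47.3 kHz.

34.5 kHz, 47.3 kHz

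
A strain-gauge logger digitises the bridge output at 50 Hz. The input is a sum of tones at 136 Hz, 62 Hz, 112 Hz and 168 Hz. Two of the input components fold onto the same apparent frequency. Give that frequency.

fs/2 = 25 Hz.
136 Hz mod fs = 36 Hz.
36 Hz > fs/2 = 25 Hz, folds to fs − 36 Hz = 14 Hz.
62 Hz mod fs = 12 Hz.
12 Hz ≤ fs/2 = 25 Hz, appears at 12 Hz.
112 Hz mod fs = 12 Hz.
12 Hz ≤ fs/2 = 25 Hz, appears at 12 Hz.
168 Hz mod fs = 18 Hz.
18 Hz ≤ fs/2 = 25 Hz, appears at 18 Hz.
62 Hz and 112 Hz both map to 12 Hz.

12 Hz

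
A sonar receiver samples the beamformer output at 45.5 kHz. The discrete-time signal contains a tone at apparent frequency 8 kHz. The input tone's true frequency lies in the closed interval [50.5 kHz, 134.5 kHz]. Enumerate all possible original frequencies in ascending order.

53.5 kHz, 83 kHz, 99 kHz, 128.5 kHz

Frequencies that alias to 8 kHz are k·fs ± 8 kHz for integer k ≥ 0.
k=0: 8 kHz.
k=1: 37.5 kHz, 53.5 kHz.
k=2: 83 kHz, 99 kHz.
k=3: 128.5 kHz, 144.5 kHz.
k=4: 174 kHz, 190 kHz.
Within [50.5 kHz, 134.5 kHz]: 53.5 kHz, 83 kHz, 99 kHz, 128.5 kHz.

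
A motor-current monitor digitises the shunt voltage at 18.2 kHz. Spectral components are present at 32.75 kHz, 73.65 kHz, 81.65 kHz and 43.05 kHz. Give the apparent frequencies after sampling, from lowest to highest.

0.85 kHz, 3.65 kHz, 6.65 kHz, 8.85 kHz

fs/2 = 9.1 kHz.
32.75 kHz mod fs = 14.55 kHz.
14.55 kHz > fs/2 = 9.1 kHz, folds to fs − 14.55 kHz = 3.65 kHz.
73.65 kHz mod fs = 0.85 kHz.
0.85 kHz ≤ fs/2 = 9.1 kHz, appears at 0.85 kHz.
81.65 kHz mod fs = 8.85 kHz.
8.85 kHz ≤ fs/2 = 9.1 kHz, appears at 8.85 kHz.
43.05 kHz mod fs = 6.65 kHz.
6.65 kHz ≤ fs/2 = 9.1 kHz, appears at 6.65 kHz.
Distinct values: {0.85 kHz, 3.65 kHz, 6.65 kHz, 8.85 kHz}.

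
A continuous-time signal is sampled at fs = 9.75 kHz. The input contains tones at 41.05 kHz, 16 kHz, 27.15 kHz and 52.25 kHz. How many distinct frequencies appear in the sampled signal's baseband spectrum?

3

fs/2 = 4.875 kHz.
41.05 kHz mod fs = 2.05 kHz.
2.05 kHz ≤ fs/2 = 4.875 kHz, appears at 2.05 kHz.
16 kHz mod fs = 6.25 kHz.
6.25 kHz > fs/2 = 4.875 kHz, folds to fs − 6.25 kHz = 3.5 kHz.
27.15 kHz mod fs = 7.65 kHz.
7.65 kHz > fs/2 = 4.875 kHz, folds to fs − 7.65 kHz = 2.1 kHz.
52.25 kHz mod fs = 3.5 kHz.
3.5 kHz ≤ fs/2 = 4.875 kHz, appears at 3.5 kHz.
Distinct values: {2.05 kHz, 2.1 kHz, 3.5 kHz} → 3.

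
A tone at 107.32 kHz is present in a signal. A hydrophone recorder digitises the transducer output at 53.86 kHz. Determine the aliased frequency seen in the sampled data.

0.4 kHz

107.32 kHz mod fs = 53.46 kHz.
53.46 kHz > fs/2 = 26.93 kHz, folds to fs − 53.46 kHz = 0.4 kHz.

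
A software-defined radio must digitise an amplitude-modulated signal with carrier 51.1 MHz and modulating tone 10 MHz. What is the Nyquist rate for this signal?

AM sidebands sit at fc ± fm = 41.1 MHz and 61.1 MHz.
Highest-frequency component: 61.1 MHz.
Nyquist rate = 2 × 61.1 MHz = 122.2 MHz.

122.2 MHz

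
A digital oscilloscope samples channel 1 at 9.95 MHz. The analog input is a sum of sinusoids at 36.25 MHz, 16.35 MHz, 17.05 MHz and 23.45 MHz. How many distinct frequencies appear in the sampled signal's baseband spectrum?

2

fs/2 = 4.975 MHz.
36.25 MHz mod fs = 6.4 MHz.
6.4 MHz > fs/2 = 4.975 MHz, folds to fs − 6.4 MHz = 3.55 MHz.
16.35 MHz mod fs = 6.4 MHz.
6.4 MHz > fs/2 = 4.975 MHz, folds to fs − 6.4 MHz = 3.55 MHz.
17.05 MHz mod fs = 7.1 MHz.
7.1 MHz > fs/2 = 4.975 MHz, folds to fs − 7.1 MHz = 2.85 MHz.
23.45 MHz mod fs = 3.55 MHz.
3.55 MHz ≤ fs/2 = 4.975 MHz, appears at 3.55 MHz.
Distinct values: {2.85 MHz, 3.55 MHz} → 2.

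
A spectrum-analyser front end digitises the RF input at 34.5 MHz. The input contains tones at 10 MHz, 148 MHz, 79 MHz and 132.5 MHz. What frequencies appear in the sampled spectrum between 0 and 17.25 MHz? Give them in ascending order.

fs/2 = 17.25 MHz.
10 MHz ≤ fs/2 = 17.25 MHz, passes unchanged.
148 MHz mod fs = 10 MHz.
10 MHz ≤ fs/2 = 17.25 MHz, appears at 10 MHz.
79 MHz mod fs = 10 MHz.
10 MHz ≤ fs/2 = 17.25 MHz, appears at 10 MHz.
132.5 MHz mod fs = 29 MHz.
29 MHz > fs/2 = 17.25 MHz, folds to fs − 29 MHz = 5.5 MHz.
Distinct values: {5.5 MHz, 10 MHz}.

5.5 MHz, 10 MHz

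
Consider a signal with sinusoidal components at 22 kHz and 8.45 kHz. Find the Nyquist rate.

Highest-frequency component: 22 kHz.
Nyquist rate = 2 × 22 kHz = 44 kHz.

44 kHz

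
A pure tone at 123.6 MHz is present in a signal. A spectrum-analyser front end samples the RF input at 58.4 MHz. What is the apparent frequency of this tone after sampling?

123.6 MHz mod fs = 6.8 MHz.
6.8 MHz ≤ fs/2 = 29.2 MHz, appears at 6.8 MHz.

6.8 MHz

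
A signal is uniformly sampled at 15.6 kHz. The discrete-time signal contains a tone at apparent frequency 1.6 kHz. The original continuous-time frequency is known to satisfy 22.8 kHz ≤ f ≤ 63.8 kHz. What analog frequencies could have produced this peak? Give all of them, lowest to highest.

29.6 kHz, 32.8 kHz, 45.2 kHz, 48.4 kHz, 60.8 kHz

Frequencies that alias to 1.6 kHz are k·fs ± 1.6 kHz for integer k ≥ 0.
k=0: 1.6 kHz.
k=1: 14 kHz, 17.2 kHz.
k=2: 29.6 kHz, 32.8 kHz.
k=3: 45.2 kHz, 48.4 kHz.
k=4: 60.8 kHz, 64 kHz.
k=5: 76.4 kHz, 79.6 kHz.
Within [22.8 kHz, 63.8 kHz]: 29.6 kHz, 32.8 kHz, 45.2 kHz, 48.4 kHz, 60.8 kHz.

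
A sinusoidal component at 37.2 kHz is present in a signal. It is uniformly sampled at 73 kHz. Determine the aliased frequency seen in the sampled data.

35.8 kHz

37.2 kHz > fs/2 = 36.5 kHz, folds to fs − 37.2 kHz = 35.8 kHz.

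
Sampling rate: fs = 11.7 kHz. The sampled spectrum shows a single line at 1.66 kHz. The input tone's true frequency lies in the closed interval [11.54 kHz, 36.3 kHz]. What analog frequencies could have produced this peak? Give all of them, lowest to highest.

13.36 kHz, 21.74 kHz, 25.06 kHz, 33.44 kHz

Frequencies that alias to 1.66 kHz are k·fs ± 1.66 kHz for integer k ≥ 0.
k=0: 1.66 kHz.
k=1: 10.04 kHz, 13.36 kHz.
k=2: 21.74 kHz, 25.06 kHz.
k=3: 33.44 kHz, 36.76 kHz.
k=4: 45.14 kHz, 48.46 kHz.
Within [11.54 kHz, 36.3 kHz]: 13.36 kHz, 21.74 kHz, 25.06 kHz, 33.44 kHz.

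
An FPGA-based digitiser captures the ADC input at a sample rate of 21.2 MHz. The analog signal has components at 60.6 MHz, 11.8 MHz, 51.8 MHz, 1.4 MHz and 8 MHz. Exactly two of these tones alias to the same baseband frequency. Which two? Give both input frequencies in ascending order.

fs/2 = 10.6 MHz.
60.6 MHz mod fs = 18.2 MHz.
18.2 MHz > fs/2 = 10.6 MHz, folds to fs − 18.2 MHz = 3 MHz.
11.8 MHz > fs/2 = 10.6 MHz, folds to fs − 11.8 MHz = 9.4 MHz.
51.8 MHz mod fs = 9.4 MHz.
9.4 MHz ≤ fs/2 = 10.6 MHz, appears at 9.4 MHz.
1.4 MHz ≤ fs/2 = 10.6 MHz, passes unchanged.
8 MHz ≤ fs/2 = 10.6 MHz, passes unchanged.
11.8 MHz and 51.8 MHz both map to 9.4 MHz.

11.8 MHz, 51.8 MHz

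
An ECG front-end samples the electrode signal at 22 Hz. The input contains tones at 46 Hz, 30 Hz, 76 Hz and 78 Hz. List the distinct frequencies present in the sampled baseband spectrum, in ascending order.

fs/2 = 11 Hz.
46 Hz mod fs = 2 Hz.
2 Hz ≤ fs/2 = 11 Hz, appears at 2 Hz.
30 Hz mod fs = 8 Hz.
8 Hz ≤ fs/2 = 11 Hz, appears at 8 Hz.
76 Hz mod fs = 10 Hz.
10 Hz ≤ fs/2 = 11 Hz, appears at 10 Hz.
78 Hz mod fs = 12 Hz.
12 Hz > fs/2 = 11 Hz, folds to fs − 12 Hz = 10 Hz.
Distinct values: {2 Hz, 8 Hz, 10 Hz}.

2 Hz, 8 Hz, 10 Hz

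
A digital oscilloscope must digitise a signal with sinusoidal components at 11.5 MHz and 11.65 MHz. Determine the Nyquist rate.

23.3 MHz

Highest-frequency component: 11.65 MHz.
Nyquist rate = 2 × 11.65 MHz = 23.3 MHz.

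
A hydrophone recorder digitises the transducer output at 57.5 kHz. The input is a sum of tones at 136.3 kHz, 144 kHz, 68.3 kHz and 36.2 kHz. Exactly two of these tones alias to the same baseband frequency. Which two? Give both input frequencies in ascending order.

fs/2 = 28.75 kHz.
136.3 kHz mod fs = 21.3 kHz.
21.3 kHz ≤ fs/2 = 28.75 kHz, appears at 21.3 kHz.
144 kHz mod fs = 29 kHz.
29 kHz > fs/2 = 28.75 kHz, folds to fs − 29 kHz = 28.5 kHz.
68.3 kHz mod fs = 10.8 kHz.
10.8 kHz ≤ fs/2 = 28.75 kHz, appears at 10.8 kHz.
36.2 kHz > fs/2 = 28.75 kHz, folds to fs − 36.2 kHz = 21.3 kHz.
36.2 kHz and 136.3 kHz both map to 21.3 kHz.

36.2 kHz, 136.3 kHz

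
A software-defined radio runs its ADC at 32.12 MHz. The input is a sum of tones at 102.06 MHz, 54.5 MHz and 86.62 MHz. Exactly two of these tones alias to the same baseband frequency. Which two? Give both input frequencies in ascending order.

fs/2 = 16.06 MHz.
102.06 MHz mod fs = 5.7 MHz.
5.7 MHz ≤ fs/2 = 16.06 MHz, appears at 5.7 MHz.
54.5 MHz mod fs = 22.38 MHz.
22.38 MHz > fs/2 = 16.06 MHz, folds to fs − 22.38 MHz = 9.74 MHz.
86.62 MHz mod fs = 22.38 MHz.
22.38 MHz > fs/2 = 16.06 MHz, folds to fs − 22.38 MHz = 9.74 MHz.
54.5 MHz and 86.62 MHz both map to 9.74 MHz.

54.5 MHz, 86.62 MHz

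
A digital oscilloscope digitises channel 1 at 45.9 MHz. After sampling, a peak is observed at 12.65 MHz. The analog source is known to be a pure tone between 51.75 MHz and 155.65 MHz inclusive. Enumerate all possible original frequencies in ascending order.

58.55 MHz, 79.15 MHz, 104.45 MHz, 125.05 MHz, 150.35 MHz

Frequencies that alias to 12.65 MHz are k·fs ± 12.65 MHz for integer k ≥ 0.
k=0: 12.65 MHz.
k=1: 33.25 MHz, 58.55 MHz.
k=2: 79.15 MHz, 104.45 MHz.
k=3: 125.05 MHz, 150.35 MHz.
k=4: 170.95 MHz, 196.25 MHz.
Within [51.75 MHz, 155.65 MHz]: 58.55 MHz, 79.15 MHz, 104.45 MHz, 125.05 MHz, 150.35 MHz.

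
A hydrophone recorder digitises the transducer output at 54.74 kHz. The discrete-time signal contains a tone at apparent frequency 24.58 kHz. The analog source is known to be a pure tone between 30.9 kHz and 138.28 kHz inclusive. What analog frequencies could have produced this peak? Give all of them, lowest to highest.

79.32 kHz, 84.9 kHz, 134.06 kHz

Frequencies that alias to 24.58 kHz are k·fs ± 24.58 kHz for integer k ≥ 0.
k=0: 24.58 kHz.
k=1: 30.16 kHz, 79.32 kHz.
k=2: 84.9 kHz, 134.06 kHz.
k=3: 139.64 kHz, 188.8 kHz.
Within [30.9 kHz, 138.28 kHz]: 79.32 kHz, 84.9 kHz, 134.06 kHz.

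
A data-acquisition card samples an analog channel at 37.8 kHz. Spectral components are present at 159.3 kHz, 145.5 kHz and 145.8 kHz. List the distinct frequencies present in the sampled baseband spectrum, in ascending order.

fs/2 = 18.9 kHz.
159.3 kHz mod fs = 8.1 kHz.
8.1 kHz ≤ fs/2 = 18.9 kHz, appears at 8.1 kHz.
145.5 kHz mod fs = 32.1 kHz.
32.1 kHz > fs/2 = 18.9 kHz, folds to fs − 32.1 kHz = 5.7 kHz.
145.8 kHz mod fs = 32.4 kHz.
32.4 kHz > fs/2 = 18.9 kHz, folds to fs − 32.4 kHz = 5.4 kHz.
Distinct values: {5.4 kHz, 5.7 kHz, 8.1 kHz}.

5.4 kHz, 5.7 kHz, 8.1 kHz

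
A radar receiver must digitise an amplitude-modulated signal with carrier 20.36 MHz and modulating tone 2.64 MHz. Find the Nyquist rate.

AM sidebands sit at fc ± fm = 17.72 MHz and 23 MHz.
Highest-frequency component: 23 MHz.
Nyquist rate = 2 × 23 MHz = 46 MHz.

46 MHz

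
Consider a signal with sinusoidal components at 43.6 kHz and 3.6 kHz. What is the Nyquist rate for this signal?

87.2 kHz

Highest-frequency component: 43.6 kHz.
Nyquist rate = 2 × 43.6 kHz = 87.2 kHz.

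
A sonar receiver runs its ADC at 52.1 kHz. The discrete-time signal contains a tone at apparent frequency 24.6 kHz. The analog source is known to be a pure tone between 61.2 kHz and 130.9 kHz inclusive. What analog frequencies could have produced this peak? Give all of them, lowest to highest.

Frequencies that alias to 24.6 kHz are k·fs ± 24.6 kHz for integer k ≥ 0.
k=0: 24.6 kHz.
k=1: 27.5 kHz, 76.7 kHz.
k=2: 79.6 kHz, 128.8 kHz.
k=3: 131.7 kHz, 180.9 kHz.
Within [61.2 kHz, 130.9 kHz]: 76.7 kHz, 79.6 kHz, 128.8 kHz.

76.7 kHz, 79.6 kHz, 128.8 kHz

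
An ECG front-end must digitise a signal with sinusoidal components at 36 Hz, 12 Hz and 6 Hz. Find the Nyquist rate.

Highest-frequency component: 36 Hz.
Nyquist rate = 2 × 36 Hz = 72 Hz.

72 Hz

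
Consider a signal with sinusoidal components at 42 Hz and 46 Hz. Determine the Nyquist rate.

Highest-frequency component: 46 Hz.
Nyquist rate = 2 × 46 Hz = 92 Hz.

92 Hz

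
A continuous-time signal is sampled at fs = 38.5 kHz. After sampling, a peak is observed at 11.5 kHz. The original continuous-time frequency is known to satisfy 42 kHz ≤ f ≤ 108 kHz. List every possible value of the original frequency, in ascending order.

Frequencies that alias to 11.5 kHz are k·fs ± 11.5 kHz for integer k ≥ 0.
k=0: 11.5 kHz.
k=1: 27 kHz, 50 kHz.
k=2: 65.5 kHz, 88.5 kHz.
k=3: 104 kHz, 127 kHz.
k=4: 142.5 kHz, 165.5 kHz.
Within [42 kHz, 108 kHz]: 50 kHz, 65.5 kHz, 88.5 kHz, 104 kHz.

50 kHz, 65.5 kHz, 88.5 kHz, 104 kHz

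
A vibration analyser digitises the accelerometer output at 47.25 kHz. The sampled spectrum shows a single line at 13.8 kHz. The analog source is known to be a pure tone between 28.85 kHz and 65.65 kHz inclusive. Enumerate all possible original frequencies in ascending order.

Frequencies that alias to 13.8 kHz are k·fs ± 13.8 kHz for integer k ≥ 0.
k=0: 13.8 kHz.
k=1: 33.45 kHz, 61.05 kHz.
k=2: 80.7 kHz, 108.3 kHz.
Within [28.85 kHz, 65.65 kHz]: 33.45 kHz, 61.05 kHz.

33.45 kHz, 61.05 kHz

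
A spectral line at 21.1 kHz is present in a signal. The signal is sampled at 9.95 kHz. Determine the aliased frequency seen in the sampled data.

1.2 kHz

21.1 kHz mod fs = 1.2 kHz.
1.2 kHz ≤ fs/2 = 4.975 kHz, appears at 1.2 kHz.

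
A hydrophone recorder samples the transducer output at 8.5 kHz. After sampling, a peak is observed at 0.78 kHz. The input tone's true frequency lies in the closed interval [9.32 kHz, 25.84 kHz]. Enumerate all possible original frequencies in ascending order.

Frequencies that alias to 0.78 kHz are k·fs ± 0.78 kHz for integer k ≥ 0.
k=0: 0.78 kHz.
k=1: 7.72 kHz, 9.28 kHz.
k=2: 16.22 kHz, 17.78 kHz.
k=3: 24.72 kHz, 26.28 kHz.
k=4: 33.22 kHz, 34.78 kHz.
Within [9.32 kHz, 25.84 kHz]: 16.22 kHz, 17.78 kHz, 24.72 kHz.

16.22 kHz, 17.78 kHz, 24.72 kHz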